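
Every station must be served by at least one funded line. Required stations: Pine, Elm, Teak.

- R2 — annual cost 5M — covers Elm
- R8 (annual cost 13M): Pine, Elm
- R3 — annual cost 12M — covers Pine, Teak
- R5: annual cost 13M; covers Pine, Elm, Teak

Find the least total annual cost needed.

13

R5 alone covers Pine, Elm, Teak — every station.
Total annual cost: 13.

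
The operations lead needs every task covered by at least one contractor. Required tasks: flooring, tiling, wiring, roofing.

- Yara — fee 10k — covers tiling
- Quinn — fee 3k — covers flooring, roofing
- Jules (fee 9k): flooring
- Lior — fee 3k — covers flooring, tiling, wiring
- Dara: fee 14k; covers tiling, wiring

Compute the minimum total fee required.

6

Choose Quinn and Lior: together they cover flooring, tiling, wiring, roofing — every task.
Total fee: 3 + 3 = 6.
No cover costs less than 6.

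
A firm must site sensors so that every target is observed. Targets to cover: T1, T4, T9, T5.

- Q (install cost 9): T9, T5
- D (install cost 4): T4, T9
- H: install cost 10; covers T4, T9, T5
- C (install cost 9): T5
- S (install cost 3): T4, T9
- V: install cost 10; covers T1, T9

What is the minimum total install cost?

The greedy cost-per-new-target heuristic would pick S, Q, and V for 22, but a cheaper cover exists.
Choose H and V: together they cover T1, T4, T9, T5 — every target.
Total install cost: 10 + 10 = 20.
No cover costs less than 20.

20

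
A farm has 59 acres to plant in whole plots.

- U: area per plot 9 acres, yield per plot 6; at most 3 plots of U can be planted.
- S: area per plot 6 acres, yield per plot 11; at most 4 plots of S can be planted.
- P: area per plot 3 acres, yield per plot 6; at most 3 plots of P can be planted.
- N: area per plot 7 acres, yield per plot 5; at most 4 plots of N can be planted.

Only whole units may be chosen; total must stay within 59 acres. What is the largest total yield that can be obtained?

79

Take 2×U, 4×S, 3×P, and 1×N: area 58 ≤ 59, yield 2·6 + 4·11 + 3·6 + 1·5 = 79.
P has the best ratio (6/3) and is taken to its limit of 3; remaining capacity is filled optimally with the others.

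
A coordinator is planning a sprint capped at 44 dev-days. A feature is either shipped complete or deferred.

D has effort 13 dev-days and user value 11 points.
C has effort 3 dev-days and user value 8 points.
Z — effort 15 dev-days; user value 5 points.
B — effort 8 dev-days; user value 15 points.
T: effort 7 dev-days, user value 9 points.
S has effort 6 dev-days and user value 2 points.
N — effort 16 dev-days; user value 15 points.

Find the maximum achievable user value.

50

Allowing fractional choices, the relaxed optimum would be about 55.5, but features are indivisible.
C + B + T + S + N: effort 3 + 8 + 7 + 6 + 16 = 40 ≤ 44, user value 8 + 15 + 9 + 2 + 15 = 49.
D + C + B + N: effort 13 + 3 + 8 + 16 = 40 ≤ 44, user value 11 + 8 + 15 + 15 = 49.
D + B + T + N: effort 13 + 8 + 7 + 16 = 44 ≤ 44, user value 11 + 15 + 9 + 15 = 50.
Best is D, B, T, and N with total user value 50.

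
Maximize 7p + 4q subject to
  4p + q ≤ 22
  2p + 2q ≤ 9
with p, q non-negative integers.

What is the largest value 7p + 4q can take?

28

Relaxing integrality, the LP optimum is 31.50 at (p,q) = (4.5, 0), which is not an integer point.
(p,q)=(4,0): 4·4+1·0=16≤22, 2·4+2·0=8≤9, objective 28.
(p,q)=(3,1): 4·3+1·1=13≤22, 2·3+2·1=8≤9, objective 25.
No feasible integer point exceeds 28.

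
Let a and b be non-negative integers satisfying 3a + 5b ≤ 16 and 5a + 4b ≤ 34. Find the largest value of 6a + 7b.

30

The continuous relaxation peaks at (5.33, 0) with value 32.00; rounding to a feasible lattice point costs some objective.
(a,b)=(5,0): 3·5+5·0=15≤16, 5·5+4·0=25≤34, objective 30.
(a,b)=(4,0): 3·4+5·0=12≤16, 5·4+4·0=20≤34, objective 24.
Maximum is 30 at (a,b)=(5,0).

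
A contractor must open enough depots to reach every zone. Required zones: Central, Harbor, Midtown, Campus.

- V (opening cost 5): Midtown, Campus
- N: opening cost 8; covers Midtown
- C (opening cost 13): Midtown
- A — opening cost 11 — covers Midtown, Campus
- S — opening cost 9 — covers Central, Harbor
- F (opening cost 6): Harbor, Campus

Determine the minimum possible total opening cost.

Choose V and S: together they cover Central, Harbor, Midtown, Campus — every zone.
Total opening cost: 5 + 9 = 14.

14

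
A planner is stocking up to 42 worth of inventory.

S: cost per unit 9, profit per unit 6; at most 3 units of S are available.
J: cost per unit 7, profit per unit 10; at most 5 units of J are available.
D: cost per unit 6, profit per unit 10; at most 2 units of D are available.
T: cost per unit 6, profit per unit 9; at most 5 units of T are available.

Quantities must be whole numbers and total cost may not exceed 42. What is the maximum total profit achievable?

4×J and 2×D: cost 40 ≤ 42, profit 4·10 + 2·10 = 60.
2×D and 5×T: cost 42 ≤ 42, profit 2·10 + 5·9 = 65.
Best is 65.

65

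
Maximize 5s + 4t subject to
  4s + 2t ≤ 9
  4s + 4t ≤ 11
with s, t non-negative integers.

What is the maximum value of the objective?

10

(s,t)=(2,0): 4·2+2·0=8≤9, 4·2+4·0=8≤11, objective 10.
(s,t)=(1,1): 4·1+2·1=6≤9, 4·1+4·1=8≤11, objective 9.
(s,t)=(0,2): 4·0+2·2=4≤9, 4·0+4·2=8≤11, objective 8.
Maximum is 10 at (s,t)=(2,0).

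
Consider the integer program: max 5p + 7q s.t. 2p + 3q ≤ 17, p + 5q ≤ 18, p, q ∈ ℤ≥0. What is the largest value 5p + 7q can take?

42

(p,q)=(7,1): 2·7+3·1=17≤17, 1·7+5·1=12≤18, objective 42.
(p,q)=(8,0): 2·8+3·0=16≤17, 1·8+5·0=8≤18, objective 40.
(p,q)=(6,1): 2·6+3·1=15≤17, 1·6+5·1=11≤18, objective 37.
The best lattice point is (7,1), giving 42.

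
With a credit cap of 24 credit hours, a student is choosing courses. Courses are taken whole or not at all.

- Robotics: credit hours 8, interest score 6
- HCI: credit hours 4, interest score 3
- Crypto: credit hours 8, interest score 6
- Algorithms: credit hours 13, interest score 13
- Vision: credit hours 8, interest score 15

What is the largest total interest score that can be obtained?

Algorithms + Vision: credit hours 13 + 8 = 21 ≤ 24, interest score 13 + 15 = 28.
Robotics + Crypto + Vision: credit hours 8 + 8 + 8 = 24 ≤ 24, interest score 6 + 6 + 15 = 27.
Best is Algorithms and Vision with total interest score 28.

28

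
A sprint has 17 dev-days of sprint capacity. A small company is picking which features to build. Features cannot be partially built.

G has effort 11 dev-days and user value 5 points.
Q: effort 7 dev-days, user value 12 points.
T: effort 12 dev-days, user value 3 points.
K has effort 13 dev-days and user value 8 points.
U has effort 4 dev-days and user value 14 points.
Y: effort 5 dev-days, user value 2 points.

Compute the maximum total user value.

Q + U: effort 7 + 4 = 11 ≤ 17, user value 12 + 14 = 26.
K + U: effort 13 + 4 = 17 ≤ 17, user value 8 + 14 = 22.
Q + U + Y: effort 7 + 4 + 5 = 16 ≤ 17, user value 12 + 14 + 2 = 28.
Best is Q, U, and Y with total user value 28.

28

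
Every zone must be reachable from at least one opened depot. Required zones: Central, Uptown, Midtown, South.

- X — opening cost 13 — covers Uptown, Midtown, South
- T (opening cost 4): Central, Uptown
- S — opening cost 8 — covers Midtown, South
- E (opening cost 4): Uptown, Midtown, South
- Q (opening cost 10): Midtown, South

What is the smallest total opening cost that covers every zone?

This is an integer covering problem.
Choose T and E: together they cover Central, Uptown, Midtown, South — every zone.
Total opening cost: 4 + 4 = 8.
No cover costs less than 8.

8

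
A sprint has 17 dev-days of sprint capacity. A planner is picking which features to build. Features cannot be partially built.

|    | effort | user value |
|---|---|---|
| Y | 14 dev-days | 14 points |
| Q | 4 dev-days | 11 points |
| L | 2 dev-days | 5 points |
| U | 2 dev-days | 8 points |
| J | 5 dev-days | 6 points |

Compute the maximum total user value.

30

Take Q, L, U, and J: effort 4 + 2 + 2 + 5 = 13 ≤ 17, user value 11 + 5 + 8 + 6 = 30.
No other feasible combination does better.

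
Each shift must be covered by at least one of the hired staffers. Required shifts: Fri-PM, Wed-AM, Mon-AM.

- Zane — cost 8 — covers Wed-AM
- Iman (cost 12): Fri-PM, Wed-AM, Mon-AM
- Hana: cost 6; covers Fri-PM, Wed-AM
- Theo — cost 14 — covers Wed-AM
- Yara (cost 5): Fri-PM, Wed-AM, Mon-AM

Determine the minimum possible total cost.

5

Yara alone covers Fri-PM, Wed-AM, Mon-AM — every shift.
Total cost: 5.
No cover costs less than 5.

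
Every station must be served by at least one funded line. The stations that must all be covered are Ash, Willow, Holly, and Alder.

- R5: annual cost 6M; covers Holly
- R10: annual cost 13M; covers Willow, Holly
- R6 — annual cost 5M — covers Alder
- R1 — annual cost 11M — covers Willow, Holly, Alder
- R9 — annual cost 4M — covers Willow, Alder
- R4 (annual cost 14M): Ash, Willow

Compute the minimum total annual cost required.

This is an integer covering problem.
Choose R5, R9, and R4: together they cover Ash, Willow, Holly, Alder — every station.
Total annual cost: 6 + 4 + 14 = 24.
No cover costs less than 24.

24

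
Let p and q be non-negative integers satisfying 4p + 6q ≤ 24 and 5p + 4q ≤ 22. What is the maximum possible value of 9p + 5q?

The continuous relaxation peaks at (4.4, 0) with value 39.60; rounding to a feasible lattice point costs some objective.
(p,q)=(4,0): 4·4+6·0=16≤24, 5·4+4·0=20≤22, objective 36.
(p,q)=(3,1): 4·3+6·1=18≤24, 5·3+4·1=19≤22, objective 32.
(p,q)=(3,0): 4·3+6·0=12≤24, 5·3+4·0=15≤22, objective 27.
The best lattice point is (4,0), giving 36.

36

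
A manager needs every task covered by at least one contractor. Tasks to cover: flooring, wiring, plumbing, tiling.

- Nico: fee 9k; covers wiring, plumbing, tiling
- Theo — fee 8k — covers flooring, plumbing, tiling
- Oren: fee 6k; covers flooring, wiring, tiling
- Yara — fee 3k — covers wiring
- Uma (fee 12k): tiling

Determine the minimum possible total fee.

11

The greedy cost-per-new-task heuristic would pick Oren and Theo for 14, but a cheaper cover exists.
Choose Theo and Yara: together they cover flooring, wiring, plumbing, tiling — every task.
Total fee: 8 + 3 = 11.
No cover costs less than 11.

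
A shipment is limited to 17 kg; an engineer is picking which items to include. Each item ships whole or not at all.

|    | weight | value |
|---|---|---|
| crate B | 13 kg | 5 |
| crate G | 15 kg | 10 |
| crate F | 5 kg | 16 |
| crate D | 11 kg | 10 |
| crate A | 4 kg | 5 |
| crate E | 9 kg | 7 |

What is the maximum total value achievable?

Allowing fractional choices, the relaxed optimum would be about 28.3, but items are indivisible.
crate F + crate D: weight 5 + 11 = 16 ≤ 17, value 16 + 10 = 26.
crate F + crate E: weight 5 + 9 = 14 ≤ 17, value 16 + 7 = 23.
Best is crate F and crate D with total value 26.

26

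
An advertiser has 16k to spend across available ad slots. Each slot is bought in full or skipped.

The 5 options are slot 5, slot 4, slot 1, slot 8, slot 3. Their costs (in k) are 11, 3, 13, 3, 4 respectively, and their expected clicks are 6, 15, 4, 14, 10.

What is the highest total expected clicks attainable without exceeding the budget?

slot 4 + slot 8 + slot 3: cost 3 + 3 + 4 = 10 ≤ 16, expected clicks 15 + 14 + 10 = 39.
slot 4 + slot 8: cost 3 + 3 = 6 ≤ 16, expected clicks 15 + 14 = 29.
Best is slot 4, slot 8, and slot 3 with total expected clicks 39.

39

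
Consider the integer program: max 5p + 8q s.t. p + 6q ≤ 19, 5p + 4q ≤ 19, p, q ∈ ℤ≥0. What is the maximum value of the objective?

The continuous relaxation peaks at (1.46, 2.92) with value 30.69; rounding to a feasible lattice point costs some objective.
(p,q)=(1,3): 1·1+6·3=19≤19, 5·1+4·3=17≤19, objective 29.
(p,q)=(2,2): 1·2+6·2=14≤19, 5·2+4·2=18≤19, objective 26.
(p,q)=(0,3): 1·0+6·3=18≤19, 5·0+4·3=12≤19, objective 24.
The best lattice point is (1,3), giving 29.

29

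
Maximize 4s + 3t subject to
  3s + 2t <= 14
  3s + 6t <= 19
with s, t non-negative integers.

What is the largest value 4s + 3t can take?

19

(s,t)=(4,1): 3·4+2·1=14≤14, 3·4+6·1=18≤19, objective 19.
(s,t)=(4,0): 3·4+2·0=12≤14, 3·4+6·0=12≤19, objective 16.
Maximum is 19 at (s,t)=(4,1).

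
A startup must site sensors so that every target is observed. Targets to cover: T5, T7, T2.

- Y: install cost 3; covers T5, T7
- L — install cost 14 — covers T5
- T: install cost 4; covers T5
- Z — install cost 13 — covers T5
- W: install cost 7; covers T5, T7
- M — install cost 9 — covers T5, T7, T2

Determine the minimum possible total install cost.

9

The greedy cost-per-new-target heuristic would pick Y and M for 12, but a cheaper cover exists.
M alone covers T5, T7, T2 — every target.
Total install cost: 9.
No cover costs less than 9.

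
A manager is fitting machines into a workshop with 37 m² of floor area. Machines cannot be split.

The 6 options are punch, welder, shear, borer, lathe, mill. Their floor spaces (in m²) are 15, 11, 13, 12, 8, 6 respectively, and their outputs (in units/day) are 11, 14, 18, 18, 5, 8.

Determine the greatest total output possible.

50

welder + shear + borer: floor space 11 + 13 + 12 = 36 ≤ 37, output 14 + 18 + 18 = 50.
shear + borer + mill: floor space 13 + 12 + 6 = 31 ≤ 37, output 18 + 18 + 8 = 44.
welder + borer + lathe + mill: floor space 11 + 12 + 8 + 6 = 37 ≤ 37, output 14 + 18 + 5 + 8 = 45.
Best is welder, shear, and borer with total output 50.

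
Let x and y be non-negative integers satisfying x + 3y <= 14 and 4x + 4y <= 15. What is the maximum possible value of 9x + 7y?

Relaxing integrality, the LP optimum is 33.75 at (x,y) = (3.75, 0), which is not an integer point.
(x,y)=(3,0): 1·3+3·0=3≤14, 4·3+4·0=12≤15, objective 27.
(x,y)=(2,1): 1·2+3·1=5≤14, 4·2+4·1=12≤15, objective 25.
(x,y)=(2,0): 1·2+3·0=2≤14, 4·2+4·0=8≤15, objective 18.
The best lattice point is (3,0), giving 27.

27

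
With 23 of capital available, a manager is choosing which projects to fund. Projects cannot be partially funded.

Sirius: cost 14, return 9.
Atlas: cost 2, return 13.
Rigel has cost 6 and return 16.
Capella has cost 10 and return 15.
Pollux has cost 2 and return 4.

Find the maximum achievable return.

48

Take Atlas, Rigel, Capella, and Pollux: cost 2 + 6 + 10 + 2 = 20 ≤ 23, return 13 + 16 + 15 + 4 = 48.
No other feasible combination does better.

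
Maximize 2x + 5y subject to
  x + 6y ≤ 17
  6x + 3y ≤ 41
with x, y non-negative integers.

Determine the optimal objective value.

20

The continuous relaxation peaks at (5.91, 1.85) with value 21.06; rounding to a feasible lattice point costs some objective.
(x,y)=(5,2): 1·5+6·2=17≤17, 6·5+3·2=36≤41, objective 20.
(x,y)=(4,2): 1·4+6·2=16≤17, 6·4+3·2=30≤41, objective 18.
The best lattice point is (5,2), giving 20.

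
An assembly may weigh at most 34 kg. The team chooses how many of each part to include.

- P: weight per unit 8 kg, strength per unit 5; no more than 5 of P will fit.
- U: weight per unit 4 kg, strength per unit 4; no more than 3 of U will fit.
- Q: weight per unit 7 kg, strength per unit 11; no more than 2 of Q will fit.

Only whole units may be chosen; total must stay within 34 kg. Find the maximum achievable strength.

This is a bounded integer knapsack.
2×P, 1×U, and 2×Q: weight 34 ≤ 34, strength 2·5 + 1·4 + 2·11 = 36.
1×P, 3×U, and 2×Q: weight 34 ≤ 34, strength 1·5 + 3·4 + 2·11 = 39.
Best is 39.

39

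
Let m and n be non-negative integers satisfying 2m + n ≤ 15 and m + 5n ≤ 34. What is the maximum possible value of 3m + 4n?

36

(m,n)=(4,6): 2·4+1·6=14≤15, 1·4+5·6=34≤34, objective 36.
(m,n)=(5,5): 2·5+1·5=15≤15, 1·5+5·5=30≤34, objective 35.
(m,n)=(3,6): 2·3+1·6=12≤15, 1·3+5·6=33≤34, objective 33.
The best lattice point is (4,6), giving 36.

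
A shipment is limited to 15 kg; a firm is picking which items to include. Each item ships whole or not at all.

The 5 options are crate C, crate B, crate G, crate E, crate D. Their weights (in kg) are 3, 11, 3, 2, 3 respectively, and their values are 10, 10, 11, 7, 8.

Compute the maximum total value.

Allowing fractional choices, the relaxed optimum would be about 39.6, but items are indivisible.
crate C + crate G + crate E: weight 3 + 3 + 2 = 8 ≤ 15, value 10 + 11 + 7 = 28.
crate C + crate G + crate D: weight 3 + 3 + 3 = 9 ≤ 15, value 10 + 11 + 8 = 29.
crate C + crate G + crate E + crate D: weight 3 + 3 + 2 + 3 = 11 ≤ 15, value 10 + 11 + 7 + 8 = 36.
Best is crate C, crate G, crate E, and crate D with total value 36.

36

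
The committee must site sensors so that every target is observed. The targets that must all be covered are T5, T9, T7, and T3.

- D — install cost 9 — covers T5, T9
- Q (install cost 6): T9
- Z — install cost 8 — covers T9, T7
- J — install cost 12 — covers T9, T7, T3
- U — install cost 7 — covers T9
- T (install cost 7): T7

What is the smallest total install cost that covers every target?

21

Choose D and J: together they cover T5, T9, T7, T3 — every target.
Total install cost: 9 + 12 = 21.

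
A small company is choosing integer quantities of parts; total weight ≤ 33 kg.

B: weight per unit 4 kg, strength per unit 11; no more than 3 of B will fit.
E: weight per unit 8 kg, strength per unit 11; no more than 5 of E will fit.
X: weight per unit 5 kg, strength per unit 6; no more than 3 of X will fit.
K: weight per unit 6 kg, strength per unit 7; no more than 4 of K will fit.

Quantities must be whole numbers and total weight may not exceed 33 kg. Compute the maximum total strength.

61

This is a bounded integer knapsack.
B has the best ratio (11/4); taking only B gives at most 3×11 = 33 (stopped by the supply cap of 3).
Mixing does better — 3×B, 2×E, and 1×X: weight 33 ≤ 33, strength 3·11 + 2·11 + 1·6 = 61.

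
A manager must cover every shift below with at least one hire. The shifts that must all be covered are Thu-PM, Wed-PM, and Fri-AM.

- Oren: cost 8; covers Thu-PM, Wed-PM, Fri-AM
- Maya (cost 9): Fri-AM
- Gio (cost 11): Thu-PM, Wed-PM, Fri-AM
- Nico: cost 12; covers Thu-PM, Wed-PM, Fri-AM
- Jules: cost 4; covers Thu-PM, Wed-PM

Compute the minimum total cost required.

This is a weighted set-cover instance.
Oren alone covers Thu-PM, Wed-PM, Fri-AM — every shift.
Total cost: 8.

8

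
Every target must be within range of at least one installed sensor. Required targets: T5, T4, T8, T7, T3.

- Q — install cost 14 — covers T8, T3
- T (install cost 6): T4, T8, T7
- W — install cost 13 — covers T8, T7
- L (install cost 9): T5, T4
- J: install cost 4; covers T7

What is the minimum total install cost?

27

Choose Q, L, and J: together they cover T5, T4, T8, T7, T3 — every target.
Total install cost: 14 + 9 + 4 = 27.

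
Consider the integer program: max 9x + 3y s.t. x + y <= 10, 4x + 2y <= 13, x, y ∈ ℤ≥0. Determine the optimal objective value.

Relaxing integrality, the LP optimum is 29.25 at (x,y) = (3.25, 0), which is not an integer point.
(x,y)=(3,0): 1·3+1·0=3≤10, 4·3+2·0=12≤13, objective 27.
(x,y)=(2,1): 1·2+1·1=3≤10, 4·2+2·1=10≤13, objective 21.
(x,y)=(2,0): 1·2+1·0=2≤10, 4·2+2·0=8≤13, objective 18.
No feasible integer point exceeds 27.

27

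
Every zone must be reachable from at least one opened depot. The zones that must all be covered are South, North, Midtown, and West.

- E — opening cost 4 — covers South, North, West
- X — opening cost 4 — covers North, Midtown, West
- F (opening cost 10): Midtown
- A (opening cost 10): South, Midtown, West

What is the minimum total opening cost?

Choose E and X: together they cover South, North, Midtown, West — every zone.
Total opening cost: 4 + 4 = 8.
No cover costs less than 8.

8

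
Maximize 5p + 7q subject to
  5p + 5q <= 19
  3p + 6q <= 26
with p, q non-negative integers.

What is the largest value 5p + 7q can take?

21

Relaxing integrality, the LP optimum is 26.60 at (p,q) = (0, 3.8), which is not an integer point.
(p,q)=(0,3): 5·0+5·3=15≤19, 3·0+6·3=18≤26, objective 21.
(p,q)=(1,2): 5·1+5·2=15≤19, 3·1+6·2=15≤26, objective 19.
(p,q)=(0,2): 5·0+5·2=10≤19, 3·0+6·2=12≤26, objective 14.
No feasible integer point exceeds 21.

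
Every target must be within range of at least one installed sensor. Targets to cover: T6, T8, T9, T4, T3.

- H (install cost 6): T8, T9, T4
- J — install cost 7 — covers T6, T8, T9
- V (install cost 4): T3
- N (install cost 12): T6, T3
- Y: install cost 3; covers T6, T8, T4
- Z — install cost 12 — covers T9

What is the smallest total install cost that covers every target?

13

This is a weighted set-cover instance.
Choose H, V, and Y: together they cover T6, T8, T9, T4, T3 — every target.
Total install cost: 6 + 4 + 3 = 13.
No cover costs less than 13.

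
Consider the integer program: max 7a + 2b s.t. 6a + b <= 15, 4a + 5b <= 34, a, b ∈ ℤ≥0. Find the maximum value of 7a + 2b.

(a,b)=(2,3) is feasible, giving 20.
(a,b)=(1,6) is feasible, giving 19.
(a,b)=(2,2) is feasible, giving 18.
Maximum is 20 at (a,b)=(2,3).

20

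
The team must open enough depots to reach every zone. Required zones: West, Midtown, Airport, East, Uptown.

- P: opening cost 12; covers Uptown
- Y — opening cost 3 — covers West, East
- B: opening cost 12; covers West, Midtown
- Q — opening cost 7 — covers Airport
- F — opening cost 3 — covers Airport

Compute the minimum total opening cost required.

Choose P, Y, B, and F: together they cover West, Midtown, Airport, East, Uptown — every zone.
Total opening cost: 12 + 3 + 12 + 3 = 30.
No cover costs less than 30.

30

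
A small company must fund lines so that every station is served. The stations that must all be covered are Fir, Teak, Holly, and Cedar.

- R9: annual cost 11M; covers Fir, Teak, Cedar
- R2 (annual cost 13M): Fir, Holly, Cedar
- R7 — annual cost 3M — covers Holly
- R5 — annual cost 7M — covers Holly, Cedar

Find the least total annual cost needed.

Choose R9 and R7: together they cover Fir, Teak, Holly, Cedar — every station.
Total annual cost: 11 + 3 = 14.

14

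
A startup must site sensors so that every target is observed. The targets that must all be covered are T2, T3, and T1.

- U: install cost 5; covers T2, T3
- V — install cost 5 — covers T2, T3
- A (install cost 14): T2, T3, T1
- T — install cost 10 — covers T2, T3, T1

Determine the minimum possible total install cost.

10

The greedy cost-per-new-target heuristic would pick U and T for 15, but a cheaper cover exists.
T alone covers T2, T3, T1 — every target.
Total install cost: 10.
No cover costs less than 10.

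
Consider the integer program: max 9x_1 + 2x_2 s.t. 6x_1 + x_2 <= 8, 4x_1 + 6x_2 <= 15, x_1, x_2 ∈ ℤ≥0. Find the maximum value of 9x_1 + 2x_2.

11

The continuous relaxation peaks at (1.03, 1.81) with value 12.91; rounding to a feasible lattice point costs some objective.
(x_1,x_2)=(1,1) is feasible, giving 11.
(x_1,x_2)=(1,0) is feasible, giving 9.
(x_1,x_2)=(0,2) is feasible, giving 4.
Maximum is 11 at (x_1,x_2)=(1,1).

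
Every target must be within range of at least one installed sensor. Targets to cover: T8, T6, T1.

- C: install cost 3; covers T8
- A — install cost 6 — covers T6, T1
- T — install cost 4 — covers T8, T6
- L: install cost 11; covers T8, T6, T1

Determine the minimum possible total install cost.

9

This is a weighted set-cover instance.
Choose C and A: together they cover T8, T6, T1 — every target.
Total install cost: 3 + 6 = 9.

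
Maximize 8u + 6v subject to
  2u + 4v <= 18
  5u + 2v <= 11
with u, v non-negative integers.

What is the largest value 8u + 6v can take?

26

The continuous relaxation peaks at (0.5, 4.25) with value 29.50; rounding to a feasible lattice point costs some objective.
(u,v)=(1,3): 2·1+4·3=14≤18, 5·1+2·3=11≤11, objective 26.
(u,v)=(0,4): 2·0+4·4=16≤18, 5·0+2·4=8≤11, objective 24.
No feasible integer point exceeds 26.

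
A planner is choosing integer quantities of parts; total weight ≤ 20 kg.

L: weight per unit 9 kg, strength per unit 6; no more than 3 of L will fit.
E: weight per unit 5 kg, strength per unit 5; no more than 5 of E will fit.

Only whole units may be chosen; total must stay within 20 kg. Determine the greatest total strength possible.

E has the best ratio (5/5); taking only E gives at most 4×5 = 20 (stopped by the weight limit).
Optimal: 4×E: weight 20 ≤ 20, strength 4·5 = 20.

20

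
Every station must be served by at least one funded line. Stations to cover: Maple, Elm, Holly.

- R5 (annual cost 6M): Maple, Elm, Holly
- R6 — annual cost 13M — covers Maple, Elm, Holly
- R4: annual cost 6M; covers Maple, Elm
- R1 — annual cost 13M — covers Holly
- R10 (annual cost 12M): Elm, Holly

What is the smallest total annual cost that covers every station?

This is a weighted set-cover instance.
R5 alone covers Maple, Elm, Holly — every station.
Total annual cost: 6.
No cover costs less than 6.

6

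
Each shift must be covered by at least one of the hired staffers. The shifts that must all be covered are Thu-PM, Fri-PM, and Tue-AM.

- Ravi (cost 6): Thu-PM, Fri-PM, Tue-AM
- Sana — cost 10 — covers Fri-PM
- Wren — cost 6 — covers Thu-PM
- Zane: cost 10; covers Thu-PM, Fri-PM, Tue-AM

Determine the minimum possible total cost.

This is a weighted set-cover instance.
Ravi alone covers Thu-PM, Fri-PM, Tue-AM — every shift.
Total cost: 6.

6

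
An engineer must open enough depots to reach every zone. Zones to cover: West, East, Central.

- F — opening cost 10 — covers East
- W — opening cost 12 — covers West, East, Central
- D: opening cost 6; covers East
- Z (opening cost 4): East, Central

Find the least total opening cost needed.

The greedy cost-per-new-zone heuristic would pick Z and W for 16, but a cheaper cover exists.
W alone covers West, East, Central — every zone.
Total opening cost: 12.
No cover costs less than 12.

12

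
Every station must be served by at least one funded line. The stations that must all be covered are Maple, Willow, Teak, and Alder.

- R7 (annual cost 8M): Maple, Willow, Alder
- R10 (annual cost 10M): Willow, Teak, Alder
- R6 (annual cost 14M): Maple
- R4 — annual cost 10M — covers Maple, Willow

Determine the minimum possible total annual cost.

Choose R7 and R10: together they cover Maple, Willow, Teak, Alder — every station.
Total annual cost: 8 + 10 = 18.
No cover costs less than 18.

18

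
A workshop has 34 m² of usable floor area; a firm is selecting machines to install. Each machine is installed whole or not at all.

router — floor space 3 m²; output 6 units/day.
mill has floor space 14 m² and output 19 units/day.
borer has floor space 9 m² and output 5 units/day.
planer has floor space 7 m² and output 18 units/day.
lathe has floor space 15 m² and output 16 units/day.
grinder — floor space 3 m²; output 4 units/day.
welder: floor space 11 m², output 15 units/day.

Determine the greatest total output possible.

52

Allowing fractional choices, the relaxed optimum would be about 56.6, but machines are indivisible.
planer + lathe + welder: floor space 7 + 15 + 11 = 33 ≤ 34, output 18 + 16 + 15 = 49.
mill + planer + welder: floor space 14 + 7 + 11 = 32 ≤ 34, output 19 + 18 + 15 = 52.
Best is mill, planer, and welder with total output 52.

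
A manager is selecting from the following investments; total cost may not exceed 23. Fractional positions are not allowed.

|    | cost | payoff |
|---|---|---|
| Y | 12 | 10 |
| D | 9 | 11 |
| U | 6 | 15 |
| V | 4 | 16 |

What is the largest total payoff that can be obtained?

42

Allowing fractional choices, the relaxed optimum would be about 45.3, but investments are indivisible.
U + V: cost 6 + 4 = 10 ≤ 23, payoff 15 + 16 = 31.
Y + U + V: cost 12 + 6 + 4 = 22 ≤ 23, payoff 10 + 15 + 16 = 41.
D + U + V: cost 9 + 6 + 4 = 19 ≤ 23, payoff 11 + 15 + 16 = 42.
Best is D, U, and V with total payoff 42.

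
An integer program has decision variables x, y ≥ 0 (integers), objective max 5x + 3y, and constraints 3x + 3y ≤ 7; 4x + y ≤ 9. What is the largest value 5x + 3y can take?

10

The continuous relaxation peaks at (2.22, 0.111) with value 11.44; rounding to a feasible lattice point costs some objective.
(x,y)=(2,0): 3·2+3·0=6≤7, 4·2+1·0=8≤9, objective 10.
(x,y)=(1,1): 3·1+3·1=6≤7, 4·1+1·1=5≤9, objective 8.
(x,y)=(1,0): 3·1+3·0=3≤7, 4·1+1·0=4≤9, objective 5.
Maximum is 10 at (x,y)=(2,0).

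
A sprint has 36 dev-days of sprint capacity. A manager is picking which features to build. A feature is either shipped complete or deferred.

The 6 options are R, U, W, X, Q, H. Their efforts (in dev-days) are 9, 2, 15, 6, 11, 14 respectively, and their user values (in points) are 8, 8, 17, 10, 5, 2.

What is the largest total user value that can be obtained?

This is an integer program with binary decision variables.
U + W + X: effort 2 + 15 + 6 = 23 ≤ 36, user value 8 + 17 + 10 = 35.
U + W + X + Q: effort 2 + 15 + 6 + 11 = 34 ≤ 36, user value 8 + 17 + 10 + 5 = 40.
R + U + W + X: effort 9 + 2 + 15 + 6 = 32 ≤ 36, user value 8 + 8 + 17 + 10 = 43.
Best is R, U, W, and X with total user value 43.

43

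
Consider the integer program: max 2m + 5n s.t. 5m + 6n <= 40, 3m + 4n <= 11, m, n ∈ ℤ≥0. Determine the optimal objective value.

12

Relaxing integrality, the LP optimum is 13.75 at (m,n) = (0, 2.75), which is not an integer point.
(m,n)=(1,2): 5·1+6·2=17≤40, 3·1+4·2=11≤11, objective 12.
(m,n)=(0,2): 5·0+6·2=12≤40, 3·0+4·2=8≤11, objective 10.
(m,n)=(2,1): 5·2+6·1=16≤40, 3·2+4·1=10≤11, objective 9.
(m,n)=(1,1): 5·1+6·1=11≤40, 3·1+4·1=7≤11, objective 7.
No feasible integer point exceeds 12.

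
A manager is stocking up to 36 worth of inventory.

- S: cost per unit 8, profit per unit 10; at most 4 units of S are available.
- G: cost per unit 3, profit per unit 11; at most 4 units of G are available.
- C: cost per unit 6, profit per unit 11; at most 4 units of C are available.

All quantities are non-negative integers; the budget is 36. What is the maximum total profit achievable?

G has the best ratio (11/3); taking only G gives at most 4×11 = 44 (stopped by the supply cap of 4).
Mixing does better — 4×G and 4×C: cost 36 ≤ 36, profit 4·11 + 4·11 = 88.

88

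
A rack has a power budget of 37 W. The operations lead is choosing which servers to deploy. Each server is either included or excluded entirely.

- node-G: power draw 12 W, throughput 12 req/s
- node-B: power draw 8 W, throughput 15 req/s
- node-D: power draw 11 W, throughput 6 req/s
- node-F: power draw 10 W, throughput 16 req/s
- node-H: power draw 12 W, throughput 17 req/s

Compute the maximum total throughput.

48

Allowing fractional choices, the relaxed optimum would be about 55.0, but servers are indivisible.
node-G + node-F + node-H: power draw 12 + 10 + 12 = 34 ≤ 37, throughput 12 + 16 + 17 = 45.
node-B + node-F + node-H: power draw 8 + 10 + 12 = 30 ≤ 37, throughput 15 + 16 + 17 = 48.
node-G + node-B + node-H: power draw 12 + 8 + 12 = 32 ≤ 37, throughput 12 + 15 + 17 = 44.
Best is node-B, node-F, and node-H with total throughput 48.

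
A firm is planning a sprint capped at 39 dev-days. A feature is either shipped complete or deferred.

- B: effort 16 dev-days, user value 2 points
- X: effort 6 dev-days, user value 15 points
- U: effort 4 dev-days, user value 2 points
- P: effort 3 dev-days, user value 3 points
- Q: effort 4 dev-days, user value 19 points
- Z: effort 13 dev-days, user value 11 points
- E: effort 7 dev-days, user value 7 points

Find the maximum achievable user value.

57

Take X, U, P, Q, Z, and E: effort 6 + 4 + 3 + 4 + 13 + 7 = 37 ≤ 39, user value 15 + 2 + 3 + 19 + 11 + 7 = 57.
No other feasible combination does better.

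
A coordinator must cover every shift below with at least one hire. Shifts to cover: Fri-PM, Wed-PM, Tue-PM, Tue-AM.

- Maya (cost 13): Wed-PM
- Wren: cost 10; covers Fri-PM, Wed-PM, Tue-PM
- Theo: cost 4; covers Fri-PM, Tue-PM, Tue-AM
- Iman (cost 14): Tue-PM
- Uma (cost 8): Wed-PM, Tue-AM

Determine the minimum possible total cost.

12

This is a weighted set-cover instance.
Choose Theo and Uma: together they cover Fri-PM, Wed-PM, Tue-PM, Tue-AM — every shift.
Total cost: 4 + 8 = 12.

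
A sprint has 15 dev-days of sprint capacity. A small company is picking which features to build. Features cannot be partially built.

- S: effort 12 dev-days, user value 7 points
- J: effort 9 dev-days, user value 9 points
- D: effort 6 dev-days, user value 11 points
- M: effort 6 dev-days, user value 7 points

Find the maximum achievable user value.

Take J and D: effort 9 + 6 = 15 ≤ 15, user value 9 + 11 = 20.
No other feasible combination does better.

20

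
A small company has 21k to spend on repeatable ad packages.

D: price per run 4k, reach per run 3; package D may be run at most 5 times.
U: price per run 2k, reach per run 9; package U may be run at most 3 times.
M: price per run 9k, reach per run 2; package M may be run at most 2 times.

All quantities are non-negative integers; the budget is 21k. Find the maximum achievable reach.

36

U has the best ratio (9/2); taking only U gives at most 3×9 = 27 (stopped by the supply cap of 3).
Mixing does better — 3×D and 3×U: price 18 ≤ 21, reach 3·3 + 3·9 = 36.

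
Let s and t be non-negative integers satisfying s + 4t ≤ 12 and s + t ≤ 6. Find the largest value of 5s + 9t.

(s,t)=(4,2) is feasible, giving 38.
(s,t)=(5,1) is feasible, giving 34.
(s,t)=(3,2) is feasible, giving 33.
No feasible integer point exceeds 38.

38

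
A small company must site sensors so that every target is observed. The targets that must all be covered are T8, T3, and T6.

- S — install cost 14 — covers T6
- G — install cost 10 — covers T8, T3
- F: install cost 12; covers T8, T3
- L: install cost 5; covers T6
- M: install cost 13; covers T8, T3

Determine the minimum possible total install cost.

This is an integer covering problem.
Choose G and L: together they cover T8, T3, T6 — every target.
Total install cost: 10 + 5 = 15.
No cover costs less than 15.

15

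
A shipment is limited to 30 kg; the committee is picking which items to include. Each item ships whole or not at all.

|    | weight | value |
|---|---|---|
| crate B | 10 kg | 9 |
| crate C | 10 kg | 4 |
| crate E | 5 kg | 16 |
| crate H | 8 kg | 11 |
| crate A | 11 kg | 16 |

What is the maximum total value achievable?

43

crate B + crate E + crate A: weight 10 + 5 + 11 = 26 ≤ 30, value 9 + 16 + 16 = 41.
crate E + crate H + crate A: weight 5 + 8 + 11 = 24 ≤ 30, value 16 + 11 + 16 = 43.
crate B + crate E + crate H: weight 10 + 5 + 8 = 23 ≤ 30, value 9 + 16 + 11 = 36.
Best is crate E, crate H, and crate A with total value 43.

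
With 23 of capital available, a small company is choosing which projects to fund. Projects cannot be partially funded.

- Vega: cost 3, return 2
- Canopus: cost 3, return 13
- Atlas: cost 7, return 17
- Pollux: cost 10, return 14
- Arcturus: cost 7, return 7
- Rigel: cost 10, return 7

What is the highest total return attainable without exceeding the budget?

Allowing fractional choices, the relaxed optimum would be about 47.0, but projects are indivisible.
Vega + Canopus + Atlas + Pollux: cost 3 + 3 + 7 + 10 = 23 ≤ 23, return 2 + 13 + 17 + 14 = 46.
Canopus + Atlas + Pollux: cost 3 + 7 + 10 = 20 ≤ 23, return 13 + 17 + 14 = 44.
Vega + Canopus + Atlas + Arcturus: cost 3 + 3 + 7 + 7 = 20 ≤ 23, return 2 + 13 + 17 + 7 = 39.
Best is Vega, Canopus, Atlas, and Pollux with total return 46.

46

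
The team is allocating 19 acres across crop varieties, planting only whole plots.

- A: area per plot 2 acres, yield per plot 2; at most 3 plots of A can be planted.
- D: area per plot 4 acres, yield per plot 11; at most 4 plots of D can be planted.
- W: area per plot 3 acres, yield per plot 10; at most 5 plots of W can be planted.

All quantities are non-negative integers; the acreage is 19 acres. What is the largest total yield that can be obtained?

This is a bounded integer knapsack.
Take 1×D and 5×W: area 19 ≤ 19, yield 1·11 + 5·10 = 61.
W has the best ratio (10/3) and is taken to its limit of 5; remaining capacity is filled optimally with the others.

61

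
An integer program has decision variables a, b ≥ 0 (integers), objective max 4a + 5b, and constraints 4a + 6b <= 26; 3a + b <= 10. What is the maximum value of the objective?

The continuous relaxation peaks at (2.43, 2.71) with value 23.29; rounding to a feasible lattice point costs some objective.
(a,b)=(2,3): 4·2+6·3=26≤26, 3·2+1·3=9≤10, objective 23.
(a,b)=(1,3): 4·1+6·3=22≤26, 3·1+1·3=6≤10, objective 19.
Maximum is 23 at (a,b)=(2,3).

23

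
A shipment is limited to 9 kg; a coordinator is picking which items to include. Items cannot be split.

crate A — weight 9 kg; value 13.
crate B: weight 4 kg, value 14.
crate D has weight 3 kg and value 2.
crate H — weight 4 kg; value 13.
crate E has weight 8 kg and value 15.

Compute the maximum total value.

crate B + crate D: weight 4 + 3 = 7 ≤ 9, value 14 + 2 = 16.
crate B + crate H: weight 4 + 4 = 8 ≤ 9, value 14 + 13 = 27.
Best is crate B and crate H with total value 27.

27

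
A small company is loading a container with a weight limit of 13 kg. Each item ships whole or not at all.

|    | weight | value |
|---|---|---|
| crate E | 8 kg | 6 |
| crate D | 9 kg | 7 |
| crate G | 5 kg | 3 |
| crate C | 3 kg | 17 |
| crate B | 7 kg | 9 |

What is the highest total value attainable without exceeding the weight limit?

26

Allowing fractional choices, the relaxed optimum would be about 28.3, but items are indivisible.
crate D + crate C: weight 9 + 3 = 12 ≤ 13, value 7 + 17 = 24.
crate C + crate B: weight 3 + 7 = 10 ≤ 13, value 17 + 9 = 26.
crate E + crate C: weight 8 + 3 = 11 ≤ 13, value 6 + 17 = 23.
Best is crate C and crate B with total value 26.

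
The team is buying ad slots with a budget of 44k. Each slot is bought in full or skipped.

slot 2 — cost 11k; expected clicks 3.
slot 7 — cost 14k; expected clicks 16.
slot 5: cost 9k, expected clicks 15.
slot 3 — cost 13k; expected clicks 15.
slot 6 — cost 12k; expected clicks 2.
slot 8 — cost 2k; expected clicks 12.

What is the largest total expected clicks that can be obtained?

Take slot 7, slot 5, slot 3, and slot 8: cost 14 + 9 + 13 + 2 = 38 ≤ 44, expected clicks 16 + 15 + 15 + 12 = 58.
No other feasible combination does better.

58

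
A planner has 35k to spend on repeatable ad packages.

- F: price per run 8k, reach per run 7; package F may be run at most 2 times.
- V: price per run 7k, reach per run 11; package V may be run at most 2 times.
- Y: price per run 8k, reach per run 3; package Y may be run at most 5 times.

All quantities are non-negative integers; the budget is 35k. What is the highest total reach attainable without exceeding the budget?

Take 2×F and 2×V: price 30 ≤ 35, reach 2·7 + 2·11 = 36.
V has the best ratio (11/7) and is taken to its limit of 2; remaining capacity is filled optimally with the others.

36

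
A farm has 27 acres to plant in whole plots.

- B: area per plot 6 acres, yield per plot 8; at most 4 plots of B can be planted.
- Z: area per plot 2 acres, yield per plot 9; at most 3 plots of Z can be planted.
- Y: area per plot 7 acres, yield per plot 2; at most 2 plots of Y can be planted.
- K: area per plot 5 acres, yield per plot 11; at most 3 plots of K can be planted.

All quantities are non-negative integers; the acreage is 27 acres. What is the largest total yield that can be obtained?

This is a bounded integer knapsack.
3×Z and 3×K: area 21 ≤ 27, yield 3·9 + 3·11 = 60.
1×B, 3×Z, and 3×K: area 27 ≤ 27, yield 1·8 + 3·9 + 3·11 = 68.
Best is 68.

68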